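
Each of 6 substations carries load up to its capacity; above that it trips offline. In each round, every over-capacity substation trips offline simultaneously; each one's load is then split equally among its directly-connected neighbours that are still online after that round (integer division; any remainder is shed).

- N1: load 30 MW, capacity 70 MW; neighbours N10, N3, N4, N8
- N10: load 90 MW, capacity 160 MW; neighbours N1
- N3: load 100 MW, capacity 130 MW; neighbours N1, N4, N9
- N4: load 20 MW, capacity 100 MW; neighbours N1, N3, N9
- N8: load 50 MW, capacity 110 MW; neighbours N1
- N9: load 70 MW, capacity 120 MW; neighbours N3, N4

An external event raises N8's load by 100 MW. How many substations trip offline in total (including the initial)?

Round 1 — N8 at 150 > 110. N8 trips offline.
  N8 sheds 150 MW to N1: 150 each.
    N1: 30+150 = 180 > 70
Round 2 — N1 trips offline.
  N1 sheds 180 MW to N10, N3, N4: 60 each.
    N10: 90+60 = 150 ≤ 160
    N3: 100+60 = 160 > 130
    N4: 20+60 = 80 ≤ 100
Round 3 — N3 trips offline.
  N3 sheds 160 MW to N4, N9: 80 each.
    N4: 80+80 = 160 > 100
    N9: 70+80 = 150 > 120
Round 4 — N4, N9 trip offline.
  N4 sheds 160 MW: no online neighbours, lost.
  N9 sheds 150 MW: no online neighbours, lost.
No further trips.

5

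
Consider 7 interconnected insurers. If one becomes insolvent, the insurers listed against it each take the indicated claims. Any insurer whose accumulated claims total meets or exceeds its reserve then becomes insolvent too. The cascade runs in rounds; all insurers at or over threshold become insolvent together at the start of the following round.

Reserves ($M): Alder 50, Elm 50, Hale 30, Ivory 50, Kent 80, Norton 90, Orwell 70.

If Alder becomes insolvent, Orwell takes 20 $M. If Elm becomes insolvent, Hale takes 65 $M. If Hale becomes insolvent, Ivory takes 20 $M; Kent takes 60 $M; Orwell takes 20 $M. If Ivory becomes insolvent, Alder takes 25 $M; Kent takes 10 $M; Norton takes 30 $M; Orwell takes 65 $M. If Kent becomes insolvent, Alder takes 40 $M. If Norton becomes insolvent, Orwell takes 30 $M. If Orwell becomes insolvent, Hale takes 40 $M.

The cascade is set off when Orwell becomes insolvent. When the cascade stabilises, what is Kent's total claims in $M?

60

Round 1 — Orwell becomes insolvent (initial).
  Hale: +40 → 40 ≥ 30
Round 2 — Hale becomes insolvent.
  Ivory: +20 → 20 < 50
  Kent: +60 → 60 < 80
No further insolvencies.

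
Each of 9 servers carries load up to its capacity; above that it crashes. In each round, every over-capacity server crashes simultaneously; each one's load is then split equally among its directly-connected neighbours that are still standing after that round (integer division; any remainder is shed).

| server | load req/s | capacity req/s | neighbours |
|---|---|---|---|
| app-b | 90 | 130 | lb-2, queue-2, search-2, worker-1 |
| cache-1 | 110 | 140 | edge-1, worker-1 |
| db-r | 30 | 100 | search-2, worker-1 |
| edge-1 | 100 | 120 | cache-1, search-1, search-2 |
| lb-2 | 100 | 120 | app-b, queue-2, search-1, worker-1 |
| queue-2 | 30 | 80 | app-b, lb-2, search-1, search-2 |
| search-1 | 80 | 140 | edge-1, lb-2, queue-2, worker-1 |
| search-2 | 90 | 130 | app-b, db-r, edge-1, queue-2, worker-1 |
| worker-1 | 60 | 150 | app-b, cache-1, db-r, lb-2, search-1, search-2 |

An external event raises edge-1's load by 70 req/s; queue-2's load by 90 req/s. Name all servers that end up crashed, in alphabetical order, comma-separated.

app-b, cache-1, db-r, edge-1, lb-2, queue-2, search-1, search-2, worker-1

Round 1 — edge-1 at 170 > 120; queue-2 at 120 > 80. edge-1, queue-2 crash.
  edge-1 sheds 170 req/s to cache-1, search-1, search-2: 56 each (2 lost).
    cache-1: 110+56 = 166 > 140
    search-1: 80+56 = 136 ≤ 140
    search-2: 90+56 = 146 > 130
  queue-2 sheds 120 req/s to app-b, lb-2, search-1, search-2: 30 each.
    app-b: 90+30 = 120 ≤ 130
    lb-2: 100+30 = 130 > 120
    search-1: 136+30 = 166 > 140
    search-2: 146+30 = 176 > 130
Round 2 — cache-1, lb-2, search-1, search-2 crash.
  cache-1 sheds 166 req/s to worker-1: 166 each.
    worker-1: 60+166 = 226 > 150
  lb-2 sheds 130 req/s to app-b, worker-1: 65 each.
    app-b: 120+65 = 185 > 130
    worker-1: 226+65 = 291 > 150
  search-1 sheds 166 req/s to worker-1: 166 each.
    worker-1: 291+166 = 457 > 150
  search-2 sheds 176 req/s to app-b, db-r, worker-1: 58 each (2 lost).
    app-b: 185+58 = 243 > 130
    db-r: 30+58 = 88 ≤ 100
    worker-1: 457+58 = 515 > 150
Round 3 — app-b, worker-1 crash.
  app-b sheds 243 req/s: no online neighbours, lost.
  worker-1 sheds 515 req/s to db-r: 515 each.
    db-r: 88+515 = 603 > 100
Round 4 — db-r crashes.
  db-r sheds 603 req/s: no online neighbours, lost.
No further crashes.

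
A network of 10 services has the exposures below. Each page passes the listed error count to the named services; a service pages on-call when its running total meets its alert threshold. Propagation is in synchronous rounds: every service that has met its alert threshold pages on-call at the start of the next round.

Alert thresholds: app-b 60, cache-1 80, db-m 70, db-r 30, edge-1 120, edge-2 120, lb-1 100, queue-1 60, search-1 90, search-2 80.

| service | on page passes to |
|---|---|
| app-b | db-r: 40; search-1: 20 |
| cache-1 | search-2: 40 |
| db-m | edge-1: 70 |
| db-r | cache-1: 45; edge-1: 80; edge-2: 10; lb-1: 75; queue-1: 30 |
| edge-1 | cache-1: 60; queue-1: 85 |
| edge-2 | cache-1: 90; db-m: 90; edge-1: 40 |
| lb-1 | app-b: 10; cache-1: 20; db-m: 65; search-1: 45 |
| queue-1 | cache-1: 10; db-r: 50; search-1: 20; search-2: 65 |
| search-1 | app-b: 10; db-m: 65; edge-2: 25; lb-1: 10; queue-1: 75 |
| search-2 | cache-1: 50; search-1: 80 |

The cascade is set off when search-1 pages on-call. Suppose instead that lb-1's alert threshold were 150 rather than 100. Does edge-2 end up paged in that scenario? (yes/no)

With lb-1's alert threshold at 150:
Round 1 — search-1 pages on-call (initial).
  app-b: +10 → 10 < 60
  db-m: +65 → 65 < 70
  edge-2: +25 → 25 < 120
  lb-1: +10 → 10 < 150
  queue-1: +75 → 75 ≥ 60
Round 2 — queue-1 pages on-call.
  cache-1: +10 → 10 < 80
  db-r: +50 → 50 ≥ 30
  search-2: +65 → 65 < 80
Round 3 — db-r pages on-call.
  cache-1: +45 → 55 < 80
  edge-1: +80 → 80 < 120
  edge-2: +10 → 35 < 120
  lb-1: +75 → 85 < 150
No further pages.

no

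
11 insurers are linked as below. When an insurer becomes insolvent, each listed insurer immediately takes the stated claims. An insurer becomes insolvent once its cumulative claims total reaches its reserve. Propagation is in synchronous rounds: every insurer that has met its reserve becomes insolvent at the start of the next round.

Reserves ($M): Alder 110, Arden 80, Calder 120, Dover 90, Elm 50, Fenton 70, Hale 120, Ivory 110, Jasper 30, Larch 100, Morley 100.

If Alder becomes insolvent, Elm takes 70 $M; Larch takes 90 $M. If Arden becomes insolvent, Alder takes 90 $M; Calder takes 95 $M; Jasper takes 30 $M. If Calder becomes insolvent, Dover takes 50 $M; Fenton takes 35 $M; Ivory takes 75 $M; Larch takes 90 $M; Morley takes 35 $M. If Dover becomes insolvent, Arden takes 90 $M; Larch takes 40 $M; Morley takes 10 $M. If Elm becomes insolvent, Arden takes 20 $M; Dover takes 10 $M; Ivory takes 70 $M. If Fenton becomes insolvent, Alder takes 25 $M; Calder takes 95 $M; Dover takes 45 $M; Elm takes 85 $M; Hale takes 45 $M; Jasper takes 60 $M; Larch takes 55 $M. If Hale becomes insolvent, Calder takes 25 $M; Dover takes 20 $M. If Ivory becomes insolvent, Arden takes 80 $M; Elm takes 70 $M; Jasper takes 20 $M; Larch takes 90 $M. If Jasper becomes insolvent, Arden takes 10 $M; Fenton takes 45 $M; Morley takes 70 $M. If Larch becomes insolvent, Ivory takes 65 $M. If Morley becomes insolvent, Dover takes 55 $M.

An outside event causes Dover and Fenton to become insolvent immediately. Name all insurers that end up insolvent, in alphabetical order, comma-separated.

Alder, Arden, Calder, Dover, Elm, Fenton, Ivory, Jasper, Larch, Morley

Round 1 — Dover, Fenton become insolvent (initial).
  Alder: +25 → 25 < 110
  Arden: +90 → 90 ≥ 80
  Calder: +95 → 95 < 120
  Elm: +85 → 85 ≥ 50
  Hale: +45 → 45 < 120
  Jasper: +60 → 60 ≥ 30
  Larch: +40+55 → 95 < 100
  Morley: +10 → 10 < 100
Round 2 — Arden, Elm, Jasper become insolvent.
  Alder: +90 → 115 ≥ 110
  Calder: +95 → 190 ≥ 120
  Ivory: +70 → 70 < 110
  Morley: +70 → 80 < 100
Round 3 — Alder, Calder become insolvent.
  Ivory: +75 → 145 ≥ 110
  Larch: +90+90 → 275 ≥ 100
  Morley: +35 → 115 ≥ 100
Round 4 — Ivory, Larch, Morley become insolvent.
No further insolvencies.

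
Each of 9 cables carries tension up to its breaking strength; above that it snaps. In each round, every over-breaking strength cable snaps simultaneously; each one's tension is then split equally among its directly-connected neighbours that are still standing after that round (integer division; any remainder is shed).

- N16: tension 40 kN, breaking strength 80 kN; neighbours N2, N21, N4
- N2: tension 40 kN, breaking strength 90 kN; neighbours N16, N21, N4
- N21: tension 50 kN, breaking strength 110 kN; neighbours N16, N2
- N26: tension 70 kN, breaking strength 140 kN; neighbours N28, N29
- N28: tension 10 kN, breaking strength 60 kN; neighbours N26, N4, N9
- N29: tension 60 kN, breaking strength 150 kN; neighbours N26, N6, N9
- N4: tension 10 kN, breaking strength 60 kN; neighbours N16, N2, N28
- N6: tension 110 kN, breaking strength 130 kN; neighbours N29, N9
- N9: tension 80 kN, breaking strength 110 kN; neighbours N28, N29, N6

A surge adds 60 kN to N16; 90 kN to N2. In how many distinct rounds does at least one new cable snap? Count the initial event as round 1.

Round 1 — N16 at 100 > 80; N2 at 130 > 90. N16, N2 snap.
  N16 sheds 100 kN to N21, N4: 50 each.
    N21: 50+50 = 100 ≤ 110
    N4: 10+50 = 60 ≤ 60
  N2 sheds 130 kN to N21, N4: 65 each.
    N21: 100+65 = 165 > 110
    N4: 60+65 = 125 > 60
Round 2 — N21, N4 snap.
  N21 sheds 165 kN: no online neighbours, lost.
  N4 sheds 125 kN to N28: 125 each.
    N28: 10+125 = 135 > 60
Round 3 — N28 snaps.
  N28 sheds 135 kN to N26, N9: 67 each (1 lost).
    N26: 70+67 = 137 ≤ 140
    N9: 80+67 = 147 > 110
Round 4 — N9 snaps.
  N9 sheds 147 kN to N29, N6: 73 each (1 lost).
    N29: 60+73 = 133 ≤ 150
    N6: 110+73 = 183 > 130
Round 5 — N6 snaps.
  N6 sheds 183 kN to N29: 183 each.
    N29: 133+183 = 316 > 150
Round 6 — N29 snaps.
  N29 sheds 316 kN to N26: 316 each.
    N26: 137+316 = 453 > 140
Round 7 — N26 snaps.
  N26 sheds 453 kN: no online neighbours, lost.
No further breaks.

7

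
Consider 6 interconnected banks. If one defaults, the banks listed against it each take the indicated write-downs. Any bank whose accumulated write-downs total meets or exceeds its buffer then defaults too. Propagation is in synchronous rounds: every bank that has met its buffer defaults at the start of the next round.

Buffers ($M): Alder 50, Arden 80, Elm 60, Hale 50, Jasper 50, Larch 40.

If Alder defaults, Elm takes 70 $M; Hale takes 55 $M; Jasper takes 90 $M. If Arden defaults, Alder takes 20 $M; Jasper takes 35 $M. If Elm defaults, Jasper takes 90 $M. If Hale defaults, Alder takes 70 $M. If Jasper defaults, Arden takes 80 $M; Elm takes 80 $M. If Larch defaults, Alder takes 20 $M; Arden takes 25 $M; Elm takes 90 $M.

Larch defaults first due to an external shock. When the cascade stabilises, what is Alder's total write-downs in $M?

Round 1 — Larch defaults (initial).
  Alder: +20 → 20 < 50
  Arden: +25 → 25 < 80
  Elm: +90 → 90 ≥ 60
Round 2 — Elm defaults.
  Jasper: +90 → 90 ≥ 50
Round 3 — Jasper defaults.
  Arden: +80 → 105 ≥ 80
Round 4 — Arden defaults.
  Alder: +20 → 40 < 50
No further defaults.

40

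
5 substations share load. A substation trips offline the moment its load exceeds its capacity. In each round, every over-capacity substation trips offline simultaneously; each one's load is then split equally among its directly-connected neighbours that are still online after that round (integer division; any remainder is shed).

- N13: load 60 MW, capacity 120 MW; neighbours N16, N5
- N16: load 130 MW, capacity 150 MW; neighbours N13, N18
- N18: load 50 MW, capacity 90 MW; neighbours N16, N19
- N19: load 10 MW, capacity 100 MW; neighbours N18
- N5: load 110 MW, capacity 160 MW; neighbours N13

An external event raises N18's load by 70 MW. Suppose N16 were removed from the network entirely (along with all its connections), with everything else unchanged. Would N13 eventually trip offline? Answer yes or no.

no

With N16 removed:
Round 1 — N18 at 120 > 90. N18 trips offline.
  N18 sheds 120 MW to N19: 120 each.
    N19: 10+120 = 130 > 100
Round 2 — N19 trips offline.
  N19 sheds 130 MW: no online neighbours, lost.
No further trips.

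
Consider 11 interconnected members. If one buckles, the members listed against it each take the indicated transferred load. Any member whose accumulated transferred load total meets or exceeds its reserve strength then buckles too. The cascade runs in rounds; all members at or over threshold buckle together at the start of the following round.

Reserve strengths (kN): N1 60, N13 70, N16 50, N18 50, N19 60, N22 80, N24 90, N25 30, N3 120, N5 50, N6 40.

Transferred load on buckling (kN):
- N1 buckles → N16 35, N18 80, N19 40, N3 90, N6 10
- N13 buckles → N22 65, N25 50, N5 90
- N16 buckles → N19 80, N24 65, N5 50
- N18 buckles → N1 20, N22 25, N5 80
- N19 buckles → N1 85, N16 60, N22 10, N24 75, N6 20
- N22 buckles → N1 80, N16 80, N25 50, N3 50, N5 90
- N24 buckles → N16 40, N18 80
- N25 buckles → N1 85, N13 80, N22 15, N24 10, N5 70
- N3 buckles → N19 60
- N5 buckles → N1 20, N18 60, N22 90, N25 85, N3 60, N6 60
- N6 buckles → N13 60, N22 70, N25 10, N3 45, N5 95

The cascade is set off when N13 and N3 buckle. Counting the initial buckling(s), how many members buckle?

Round 1 — N13, N3 buckle (initial).
  N19: +60 → 60 ≥ 60
  N22: +65 → 65 < 80
  N25: +50 → 50 ≥ 30
  N5: +90 → 90 ≥ 50
Round 2 — N19, N25, N5 buckle.
  N1: +85+85+20 → 190 ≥ 60
  N16: +60 → 60 ≥ 50
  N18: +60 → 60 ≥ 50
  N22: +10+15+90 → 180 ≥ 80
  N24: +75+10 → 85 < 90
  N6: +20+60 → 80 ≥ 40
Round 3 — N1, N16, N18, N22, N6 buckle.
  N24: +65 → 150 ≥ 90
Round 4 — N24 buckles.
No further bucklings.

11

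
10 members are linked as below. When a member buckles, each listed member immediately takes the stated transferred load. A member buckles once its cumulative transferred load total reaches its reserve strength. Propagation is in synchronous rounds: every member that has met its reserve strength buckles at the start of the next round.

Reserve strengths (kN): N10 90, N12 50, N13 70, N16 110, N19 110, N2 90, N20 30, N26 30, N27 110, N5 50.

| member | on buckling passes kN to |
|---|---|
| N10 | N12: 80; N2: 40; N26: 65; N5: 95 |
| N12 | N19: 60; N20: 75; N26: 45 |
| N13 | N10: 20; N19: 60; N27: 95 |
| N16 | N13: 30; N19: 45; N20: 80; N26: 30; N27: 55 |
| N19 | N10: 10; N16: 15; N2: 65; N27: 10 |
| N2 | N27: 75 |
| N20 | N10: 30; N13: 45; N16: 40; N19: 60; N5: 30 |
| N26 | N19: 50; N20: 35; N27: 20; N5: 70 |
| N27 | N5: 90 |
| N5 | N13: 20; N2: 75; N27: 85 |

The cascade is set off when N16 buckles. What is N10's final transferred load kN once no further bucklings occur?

Round 1 — N16 buckles (initial).
  N13: +30 → 30 < 70
  N19: +45 → 45 < 110
  N20: +80 → 80 ≥ 30
  N26: +30 → 30 ≥ 30
  N27: +55 → 55 < 110
Round 2 — N20, N26 buckle.
  N10: +30 → 30 < 90
  N13: +45 → 75 ≥ 70
  N19: +60+50 → 155 ≥ 110
  N27: +20 → 75 < 110
  N5: +30+70 → 100 ≥ 50
Round 3 — N13, N19, N5 buckle.
  N10: +20+10 → 60 < 90
  N2: +65+75 → 140 ≥ 90
  N27: +95+10+85 → 265 ≥ 110
Round 4 — N2, N27 buckle.
No further bucklings.

60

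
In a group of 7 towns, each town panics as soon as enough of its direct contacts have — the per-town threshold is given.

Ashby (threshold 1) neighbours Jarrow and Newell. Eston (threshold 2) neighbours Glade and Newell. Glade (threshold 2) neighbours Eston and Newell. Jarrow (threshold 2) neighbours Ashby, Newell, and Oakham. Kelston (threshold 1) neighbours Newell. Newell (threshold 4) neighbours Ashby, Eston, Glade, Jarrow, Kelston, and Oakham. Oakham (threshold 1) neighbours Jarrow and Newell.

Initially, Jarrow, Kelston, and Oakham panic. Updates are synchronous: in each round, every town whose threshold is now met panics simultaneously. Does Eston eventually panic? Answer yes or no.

no

Round 1 — Jarrow, Kelston, Oakham panic (initial).
Round 2 — checking thresholds:
  Ashby: 1 of 2 neighbours ≥ 1, panics.
  Newell: 3 of 6 neighbours < 4, not yet.
Round 3 — checking thresholds:
  Newell: 4 of 6 neighbours ≥ 4, panics.
Round 4 — no new panics; cascade stops.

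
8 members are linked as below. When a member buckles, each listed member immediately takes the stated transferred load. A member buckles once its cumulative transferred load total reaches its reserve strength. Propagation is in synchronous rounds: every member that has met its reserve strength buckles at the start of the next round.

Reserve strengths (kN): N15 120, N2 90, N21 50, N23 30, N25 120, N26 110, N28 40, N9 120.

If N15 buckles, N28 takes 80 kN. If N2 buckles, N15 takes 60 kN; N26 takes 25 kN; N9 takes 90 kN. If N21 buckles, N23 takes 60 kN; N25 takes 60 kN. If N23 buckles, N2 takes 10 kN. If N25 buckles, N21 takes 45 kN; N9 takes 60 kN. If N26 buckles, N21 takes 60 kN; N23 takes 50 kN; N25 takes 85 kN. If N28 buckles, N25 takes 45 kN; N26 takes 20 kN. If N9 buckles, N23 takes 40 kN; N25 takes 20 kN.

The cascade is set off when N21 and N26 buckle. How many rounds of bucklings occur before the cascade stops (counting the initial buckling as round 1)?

2

Round 1 — N21, N26 buckle (initial).
  N23: +60+50 → 110 ≥ 30
  N25: +60+85 → 145 ≥ 120
Round 2 — N23, N25 buckle.
  N2: +10 → 10 < 90
  N9: +60 → 60 < 120
No further bucklings.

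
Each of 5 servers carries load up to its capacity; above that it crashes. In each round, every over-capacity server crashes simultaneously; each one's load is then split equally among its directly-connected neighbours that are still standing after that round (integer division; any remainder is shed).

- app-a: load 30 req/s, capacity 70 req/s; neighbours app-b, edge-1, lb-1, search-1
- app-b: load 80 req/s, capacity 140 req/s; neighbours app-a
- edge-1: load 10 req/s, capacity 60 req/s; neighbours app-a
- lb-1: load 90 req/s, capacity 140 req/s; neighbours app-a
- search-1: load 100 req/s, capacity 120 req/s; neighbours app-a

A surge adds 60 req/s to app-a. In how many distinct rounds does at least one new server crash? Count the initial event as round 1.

2

Round 1 — app-a at 90 > 70. app-a crashes.
  app-a sheds 90 req/s to app-b, edge-1, lb-1, search-1: 22 each (2 lost).
    app-b: 80+22 = 102 ≤ 140
    edge-1: 10+22 = 32 ≤ 60
    lb-1: 90+22 = 112 ≤ 140
    search-1: 100+22 = 122 > 120
Round 2 — search-1 crashes.
  search-1 sheds 122 req/s: no online neighbours, lost.
No further crashes.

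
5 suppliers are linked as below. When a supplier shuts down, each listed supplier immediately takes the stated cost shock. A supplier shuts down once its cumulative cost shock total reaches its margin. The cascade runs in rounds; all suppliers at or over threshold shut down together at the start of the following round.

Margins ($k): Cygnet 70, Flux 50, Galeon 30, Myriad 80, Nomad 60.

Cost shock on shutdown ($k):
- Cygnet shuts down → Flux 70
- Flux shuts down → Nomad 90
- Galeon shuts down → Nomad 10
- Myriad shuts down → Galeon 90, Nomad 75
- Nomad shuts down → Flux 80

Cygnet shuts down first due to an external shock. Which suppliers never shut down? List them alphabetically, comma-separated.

Galeon, Myriad

Round 1 — Cygnet shuts down (initial).
  Flux: +70 → 70 ≥ 50
Round 2 — Flux shuts down.
  Nomad: +90 → 90 ≥ 60
Round 3 — Nomad shuts down.
No further shutdowns.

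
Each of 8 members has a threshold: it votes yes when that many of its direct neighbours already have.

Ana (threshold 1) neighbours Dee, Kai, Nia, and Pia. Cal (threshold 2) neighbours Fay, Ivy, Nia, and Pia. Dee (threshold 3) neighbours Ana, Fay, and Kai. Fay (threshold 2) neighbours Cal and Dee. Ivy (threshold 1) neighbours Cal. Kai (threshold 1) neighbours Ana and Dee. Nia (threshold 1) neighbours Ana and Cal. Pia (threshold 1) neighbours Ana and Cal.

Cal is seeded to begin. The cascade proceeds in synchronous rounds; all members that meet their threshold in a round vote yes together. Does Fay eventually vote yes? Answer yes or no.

Round 1 — Cal votes yes (initial).
Round 2 — checking thresholds:
  Fay: 1 of 2 neighbours < 2, not yet.
  Ivy: 1 of 1 neighbours ≥ 1, votes yes.
  Nia: 1 of 2 neighbours ≥ 1, votes yes.
  Pia: 1 of 2 neighbours ≥ 1, votes yes.
Round 3 — checking thresholds:
  Ana: 2 of 4 neighbours ≥ 1, votes yes.
  Fay: 1 of 2 neighbours < 2, not yet.
Round 4 — checking thresholds:
  Dee: 1 of 3 neighbours < 3, not yet.
  Fay: 1 of 2 neighbours < 2, not yet.
  Kai: 1 of 2 neighbours ≥ 1, votes yes.
Round 5 — no new yes votes; cascade stops.

no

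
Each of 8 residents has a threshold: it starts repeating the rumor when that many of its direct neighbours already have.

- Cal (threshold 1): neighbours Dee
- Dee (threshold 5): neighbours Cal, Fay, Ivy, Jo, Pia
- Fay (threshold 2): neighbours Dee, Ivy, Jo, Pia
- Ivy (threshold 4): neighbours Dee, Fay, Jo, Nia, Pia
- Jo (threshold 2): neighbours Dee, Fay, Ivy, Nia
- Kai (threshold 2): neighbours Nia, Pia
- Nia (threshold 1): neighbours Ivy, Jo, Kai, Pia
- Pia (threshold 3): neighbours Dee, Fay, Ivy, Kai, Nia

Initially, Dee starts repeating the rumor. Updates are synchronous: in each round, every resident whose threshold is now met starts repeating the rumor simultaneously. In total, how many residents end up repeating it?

2

Round 1 — Dee starts repeating the rumor (initial).
Round 2 — checking thresholds:
  Cal: 1 of 1 neighbours ≥ 1, starts repeating the rumor.
  Fay: 1 of 4 neighbours < 2, not yet.
  Ivy: 1 of 5 neighbours < 4, not yet.
  Jo: 1 of 4 neighbours < 2, not yet.
  Pia: 1 of 5 neighbours < 3, not yet.
Round 3 — no new spreads; cascade stops.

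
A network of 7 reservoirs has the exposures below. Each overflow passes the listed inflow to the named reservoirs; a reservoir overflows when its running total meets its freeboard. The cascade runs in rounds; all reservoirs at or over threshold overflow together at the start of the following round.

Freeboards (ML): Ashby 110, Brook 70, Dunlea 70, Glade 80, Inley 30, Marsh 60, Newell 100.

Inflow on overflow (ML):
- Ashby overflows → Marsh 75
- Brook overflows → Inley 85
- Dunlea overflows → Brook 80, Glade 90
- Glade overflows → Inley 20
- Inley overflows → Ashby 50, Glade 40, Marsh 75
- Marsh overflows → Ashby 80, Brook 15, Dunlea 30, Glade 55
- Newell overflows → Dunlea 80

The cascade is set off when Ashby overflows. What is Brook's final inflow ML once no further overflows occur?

15

Round 1 — Ashby overflows (initial).
  Marsh: +75 → 75 ≥ 60
Round 2 — Marsh overflows.
  Brook: +15 → 15 < 70
  Dunlea: +30 → 30 < 70
  Glade: +55 → 55 < 80
No further overflows.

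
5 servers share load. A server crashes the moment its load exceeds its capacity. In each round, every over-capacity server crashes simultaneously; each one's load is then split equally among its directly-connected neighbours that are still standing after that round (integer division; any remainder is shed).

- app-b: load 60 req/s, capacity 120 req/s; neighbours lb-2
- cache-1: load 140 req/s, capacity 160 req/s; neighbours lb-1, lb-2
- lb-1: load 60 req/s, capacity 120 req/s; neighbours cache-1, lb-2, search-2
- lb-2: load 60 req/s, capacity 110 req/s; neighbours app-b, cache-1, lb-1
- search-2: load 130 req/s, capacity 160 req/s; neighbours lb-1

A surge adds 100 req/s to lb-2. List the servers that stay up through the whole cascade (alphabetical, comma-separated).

app-b

Round 1 — lb-2 at 160 > 110. lb-2 crashes.
  lb-2 sheds 160 req/s to app-b, cache-1, lb-1: 53 each (1 lost).
    app-b: 60+53 = 113 ≤ 120
    cache-1: 140+53 = 193 > 160
    lb-1: 60+53 = 113 ≤ 120
Round 2 — cache-1 crashes.
  cache-1 sheds 193 req/s to lb-1: 193 each.
    lb-1: 113+193 = 306 > 120
Round 3 — lb-1 crashes.
  lb-1 sheds 306 req/s to search-2: 306 each.
    search-2: 130+306 = 436 > 160
Round 4 — search-2 crashes.
  search-2 sheds 436 req/s: no online neighbours, lost.
No further crashes.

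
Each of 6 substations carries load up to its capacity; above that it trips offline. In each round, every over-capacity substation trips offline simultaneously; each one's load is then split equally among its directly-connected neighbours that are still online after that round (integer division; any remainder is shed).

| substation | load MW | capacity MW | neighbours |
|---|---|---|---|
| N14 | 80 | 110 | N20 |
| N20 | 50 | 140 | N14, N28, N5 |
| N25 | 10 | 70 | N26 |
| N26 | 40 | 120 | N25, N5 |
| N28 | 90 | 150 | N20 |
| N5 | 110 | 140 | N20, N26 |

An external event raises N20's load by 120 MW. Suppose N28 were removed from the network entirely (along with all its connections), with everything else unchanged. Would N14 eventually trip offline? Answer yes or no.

yes

With N28 removed:
Round 1 — N20 at 170 > 140. N20 trips offline.
  N20 sheds 170 MW to N14, N5: 85 each.
    N14: 80+85 = 165 > 110
    N5: 110+85 = 195 > 140
Round 2 — N14, N5 trip offline.
  N14 sheds 165 MW: no online neighbours, lost.
  N5 sheds 195 MW to N26: 195 each.
    N26: 40+195 = 235 > 120
Round 3 — N26 trips offline.
  N26 sheds 235 MW to N25: 235 each.
    N25: 10+235 = 245 > 70
Round 4 — N25 trips offline.
  N25 sheds 245 MW: no online neighbours, lost.
No further trips.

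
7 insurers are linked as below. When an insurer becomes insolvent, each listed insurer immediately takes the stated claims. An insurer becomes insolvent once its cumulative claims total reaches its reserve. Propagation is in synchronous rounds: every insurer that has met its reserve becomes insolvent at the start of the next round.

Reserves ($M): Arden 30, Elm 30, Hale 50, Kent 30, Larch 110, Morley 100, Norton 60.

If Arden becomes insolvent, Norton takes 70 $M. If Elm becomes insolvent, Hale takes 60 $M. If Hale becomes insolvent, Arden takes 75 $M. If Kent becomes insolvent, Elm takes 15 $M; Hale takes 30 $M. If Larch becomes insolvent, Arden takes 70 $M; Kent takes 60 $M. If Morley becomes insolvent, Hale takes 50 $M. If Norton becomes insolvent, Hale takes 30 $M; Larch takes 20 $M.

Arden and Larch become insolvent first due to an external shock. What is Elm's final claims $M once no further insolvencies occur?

Round 1 — Arden, Larch become insolvent (initial).
  Kent: +60 → 60 ≥ 30
  Norton: +70 → 70 ≥ 60
Round 2 — Kent, Norton become insolvent.
  Elm: +15 → 15 < 30
  Hale: +30+30 → 60 ≥ 50
Round 3 — Hale becomes insolvent.
No further insolvencies.

15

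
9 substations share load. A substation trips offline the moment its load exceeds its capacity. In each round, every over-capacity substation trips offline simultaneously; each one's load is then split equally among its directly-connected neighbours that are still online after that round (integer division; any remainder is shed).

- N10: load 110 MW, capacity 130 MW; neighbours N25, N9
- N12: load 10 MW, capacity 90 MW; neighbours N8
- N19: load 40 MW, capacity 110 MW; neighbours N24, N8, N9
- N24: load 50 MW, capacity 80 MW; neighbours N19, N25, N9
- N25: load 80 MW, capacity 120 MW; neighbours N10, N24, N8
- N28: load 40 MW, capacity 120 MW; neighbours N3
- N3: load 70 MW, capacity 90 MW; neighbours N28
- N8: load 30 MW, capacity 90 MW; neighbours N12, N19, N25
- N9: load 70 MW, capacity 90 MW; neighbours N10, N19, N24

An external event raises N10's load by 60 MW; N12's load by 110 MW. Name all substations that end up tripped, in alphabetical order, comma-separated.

N10, N12, N19, N24, N25, N8, N9

Round 1 — N10 at 170 > 130; N12 at 120 > 90. N10, N12 trip offline.
  N10 sheds 170 MW to N25, N9: 85 each.
    N25: 80+85 = 165 > 120
    N9: 70+85 = 155 > 90
  N12 sheds 120 MW to N8: 120 each.
    N8: 30+120 = 150 > 90
Round 2 — N25, N8, N9 trip offline.
  N25 sheds 165 MW to N24: 165 each.
    N24: 50+165 = 215 > 80
  N8 sheds 150 MW to N19: 150 each.
    N19: 40+150 = 190 > 110
  N9 sheds 155 MW to N19, N24: 77 each (1 lost).
    N19: 190+77 = 267 > 110
    N24: 215+77 = 292 > 80
Round 3 — N19, N24 trip offline.
  N19 sheds 267 MW: no online neighbours, lost.
  N24 sheds 292 MW: no online neighbours, lost.
No further trips.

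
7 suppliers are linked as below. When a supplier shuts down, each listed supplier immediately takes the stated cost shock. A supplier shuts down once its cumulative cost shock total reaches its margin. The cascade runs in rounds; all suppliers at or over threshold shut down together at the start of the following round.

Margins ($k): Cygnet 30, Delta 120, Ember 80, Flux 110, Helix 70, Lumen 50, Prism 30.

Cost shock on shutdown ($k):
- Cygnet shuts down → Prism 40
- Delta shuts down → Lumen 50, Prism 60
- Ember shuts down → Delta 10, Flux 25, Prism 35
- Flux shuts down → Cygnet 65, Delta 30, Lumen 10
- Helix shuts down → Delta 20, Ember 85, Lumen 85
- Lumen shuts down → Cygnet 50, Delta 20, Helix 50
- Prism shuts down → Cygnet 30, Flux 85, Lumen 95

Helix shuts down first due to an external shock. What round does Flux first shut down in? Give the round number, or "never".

Round 1 — Helix shuts down (initial).
  Delta: +20 → 20 < 120
  Ember: +85 → 85 ≥ 80
  Lumen: +85 → 85 ≥ 50
Round 2 — Ember, Lumen shut down.
  Cygnet: +50 → 50 ≥ 30
  Delta: +10+20 → 50 < 120
  Flux: +25 → 25 < 110
  Prism: +35 → 35 ≥ 30
Round 3 — Cygnet, Prism shut down.
  Flux: +85 → 110 ≥ 110
Round 4 — Flux shuts down.
  Delta: +30 → 80 < 120
No further shutdowns.

4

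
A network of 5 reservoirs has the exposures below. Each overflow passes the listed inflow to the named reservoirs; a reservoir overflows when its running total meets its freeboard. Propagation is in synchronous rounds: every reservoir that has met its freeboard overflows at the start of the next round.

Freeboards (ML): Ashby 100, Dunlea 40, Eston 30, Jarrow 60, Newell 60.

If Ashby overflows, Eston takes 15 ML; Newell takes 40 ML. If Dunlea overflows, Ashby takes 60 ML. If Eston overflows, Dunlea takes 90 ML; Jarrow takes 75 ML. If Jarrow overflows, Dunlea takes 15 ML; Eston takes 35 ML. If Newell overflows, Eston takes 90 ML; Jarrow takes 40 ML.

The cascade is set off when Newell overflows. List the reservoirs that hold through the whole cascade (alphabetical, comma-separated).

Round 1 — Newell overflows (initial).
  Eston: +90 → 90 ≥ 30
  Jarrow: +40 → 40 < 60
Round 2 — Eston overflows.
  Dunlea: +90 → 90 ≥ 40
  Jarrow: +75 → 115 ≥ 60
Round 3 — Dunlea, Jarrow overflow.
  Ashby: +60 → 60 < 100
No further overflows.

Ashby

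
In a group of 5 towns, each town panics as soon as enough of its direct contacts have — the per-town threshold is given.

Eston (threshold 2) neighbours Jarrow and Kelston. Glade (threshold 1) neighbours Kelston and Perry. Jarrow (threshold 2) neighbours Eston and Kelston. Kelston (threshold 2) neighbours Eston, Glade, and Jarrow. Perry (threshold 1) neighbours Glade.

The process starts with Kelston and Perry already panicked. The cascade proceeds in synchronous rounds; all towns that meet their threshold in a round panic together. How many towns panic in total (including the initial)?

3

Round 1 — Kelston, Perry panic (initial).
Round 2 — checking thresholds:
  Eston: 1 of 2 neighbours < 2, holds.
  Glade: 2 of 2 neighbours ≥ 1, panics.
  Jarrow: 1 of 2 neighbours < 2, holds.
Round 3 — no new panics; cascade stops.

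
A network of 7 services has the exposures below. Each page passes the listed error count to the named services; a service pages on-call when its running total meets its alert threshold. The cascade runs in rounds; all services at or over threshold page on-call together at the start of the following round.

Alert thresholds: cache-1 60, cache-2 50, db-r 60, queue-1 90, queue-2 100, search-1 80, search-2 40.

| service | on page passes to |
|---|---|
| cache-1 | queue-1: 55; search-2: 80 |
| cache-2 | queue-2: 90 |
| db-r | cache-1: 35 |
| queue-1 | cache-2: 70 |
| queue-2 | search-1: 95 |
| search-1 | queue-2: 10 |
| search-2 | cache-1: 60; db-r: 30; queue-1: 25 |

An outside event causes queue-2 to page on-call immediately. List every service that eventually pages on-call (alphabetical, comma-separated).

Round 1 — queue-2 pages on-call (initial).
  search-1: +95 → 95 ≥ 80
Round 2 — search-1 pages on-call.
No further pages.

queue-2, search-1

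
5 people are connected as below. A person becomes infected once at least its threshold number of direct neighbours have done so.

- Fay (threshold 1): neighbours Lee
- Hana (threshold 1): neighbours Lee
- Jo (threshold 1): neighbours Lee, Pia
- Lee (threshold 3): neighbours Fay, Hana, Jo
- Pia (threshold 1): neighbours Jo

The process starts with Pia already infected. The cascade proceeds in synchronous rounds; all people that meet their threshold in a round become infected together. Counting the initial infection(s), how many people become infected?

2

Round 1 — Pia becomes infected (initial).
Round 2 — checking thresholds:
  Jo: 1 of 2 neighbours ≥ 1, becomes infected.
Round 3 — no new infections; cascade stops.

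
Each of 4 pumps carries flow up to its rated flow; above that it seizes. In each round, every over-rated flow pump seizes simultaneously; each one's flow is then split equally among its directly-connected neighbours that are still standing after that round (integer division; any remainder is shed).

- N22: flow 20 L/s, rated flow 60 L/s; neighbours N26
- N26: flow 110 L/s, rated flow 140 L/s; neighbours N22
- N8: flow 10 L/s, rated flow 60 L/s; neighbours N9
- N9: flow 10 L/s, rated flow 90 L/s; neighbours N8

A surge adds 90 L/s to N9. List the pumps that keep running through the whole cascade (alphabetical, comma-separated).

Round 1 — N9 at 100 > 90. N9 seizes.
  N9 sheds 100 L/s to N8: 100 each.
    N8: 10+100 = 110 > 60
Round 2 — N8 seizes.
  N8 sheds 110 L/s: no online neighbours, lost.
No further seizures.

N22, N26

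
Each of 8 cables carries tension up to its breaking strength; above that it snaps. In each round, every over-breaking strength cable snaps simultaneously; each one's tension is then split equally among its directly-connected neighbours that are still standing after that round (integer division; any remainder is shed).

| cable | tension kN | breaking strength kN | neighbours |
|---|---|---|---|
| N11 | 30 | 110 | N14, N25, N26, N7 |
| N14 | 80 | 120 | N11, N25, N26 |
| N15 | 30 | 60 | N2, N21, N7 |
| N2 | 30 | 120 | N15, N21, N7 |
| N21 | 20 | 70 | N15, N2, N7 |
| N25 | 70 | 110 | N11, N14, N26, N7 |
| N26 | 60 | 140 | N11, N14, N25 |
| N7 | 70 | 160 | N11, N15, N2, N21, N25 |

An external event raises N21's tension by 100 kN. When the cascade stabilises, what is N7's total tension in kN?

145

Round 1 — N21 at 120 > 70. N21 snaps.
  N21 sheds 120 kN to N15, N2, N7: 40 each.
    N15: 30+40 = 70 > 60
    N2: 30+40 = 70 ≤ 120
    N7: 70+40 = 110 ≤ 160
Round 2 — N15 snaps.
  N15 sheds 70 kN to N2, N7: 35 each.
    N2: 70+35 = 105 ≤ 120
    N7: 110+35 = 145 ≤ 160
No further breaks.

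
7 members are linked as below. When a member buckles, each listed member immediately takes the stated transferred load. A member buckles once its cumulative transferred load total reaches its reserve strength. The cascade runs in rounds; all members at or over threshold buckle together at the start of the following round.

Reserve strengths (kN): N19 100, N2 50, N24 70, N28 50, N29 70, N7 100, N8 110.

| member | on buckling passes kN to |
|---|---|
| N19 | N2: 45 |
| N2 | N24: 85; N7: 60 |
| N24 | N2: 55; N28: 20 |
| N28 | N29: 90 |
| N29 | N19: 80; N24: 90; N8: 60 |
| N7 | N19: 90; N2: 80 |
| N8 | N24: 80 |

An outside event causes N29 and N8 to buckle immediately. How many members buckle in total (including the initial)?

Round 1 — N29, N8 buckle (initial).
  N19: +80 → 80 < 100
  N24: +90+80 → 170 ≥ 70
Round 2 — N24 buckles.
  N2: +55 → 55 ≥ 50
  N28: +20 → 20 < 50
Round 3 — N2 buckles.
  N7: +60 → 60 < 100
No further bucklings.

4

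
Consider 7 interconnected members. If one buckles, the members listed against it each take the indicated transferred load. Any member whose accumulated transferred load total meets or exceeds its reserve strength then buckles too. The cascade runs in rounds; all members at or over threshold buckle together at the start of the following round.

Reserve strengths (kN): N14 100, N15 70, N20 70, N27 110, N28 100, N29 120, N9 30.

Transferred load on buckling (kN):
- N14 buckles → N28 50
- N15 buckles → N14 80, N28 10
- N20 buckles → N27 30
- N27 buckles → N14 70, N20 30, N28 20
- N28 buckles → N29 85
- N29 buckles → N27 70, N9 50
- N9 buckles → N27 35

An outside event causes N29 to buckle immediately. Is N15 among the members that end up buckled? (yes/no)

Round 1 — N29 buckles (initial).
  N27: +70 → 70 < 110
  N9: +50 → 50 ≥ 30
Round 2 — N9 buckles.
  N27: +35 → 105 < 110
No further bucklings.

no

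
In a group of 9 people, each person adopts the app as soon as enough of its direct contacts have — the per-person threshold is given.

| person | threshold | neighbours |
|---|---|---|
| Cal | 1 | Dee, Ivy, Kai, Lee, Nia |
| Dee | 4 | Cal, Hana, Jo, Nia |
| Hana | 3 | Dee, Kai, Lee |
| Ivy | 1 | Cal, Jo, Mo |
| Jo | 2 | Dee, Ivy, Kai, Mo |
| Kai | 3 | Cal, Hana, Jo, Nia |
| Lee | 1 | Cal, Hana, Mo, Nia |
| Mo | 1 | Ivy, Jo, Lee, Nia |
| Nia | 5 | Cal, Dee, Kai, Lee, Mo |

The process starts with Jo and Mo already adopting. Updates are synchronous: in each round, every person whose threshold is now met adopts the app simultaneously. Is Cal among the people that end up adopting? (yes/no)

Round 1 — Jo, Mo adopt the app (initial).
Round 2 — checking thresholds:
  Dee: 1 of 4 neighbours < 4, holds.
  Ivy: 2 of 3 neighbours ≥ 1, adopts the app.
  Kai: 1 of 4 neighbours < 3, holds.
  Lee: 1 of 4 neighbours ≥ 1, adopts the app.
  Nia: 1 of 5 neighbours < 5, holds.
Round 3 — checking thresholds:
  Cal: 2 of 5 neighbours ≥ 1, adopts the app.
  Dee: 1 of 4 neighbours < 4, holds.
  Hana: 1 of 3 neighbours < 3, holds.
  Kai: 1 of 4 neighbours < 3, holds.
  Nia: 2 of 5 neighbours < 5, holds.
Round 4 — no new adoptions; cascade stops.

yes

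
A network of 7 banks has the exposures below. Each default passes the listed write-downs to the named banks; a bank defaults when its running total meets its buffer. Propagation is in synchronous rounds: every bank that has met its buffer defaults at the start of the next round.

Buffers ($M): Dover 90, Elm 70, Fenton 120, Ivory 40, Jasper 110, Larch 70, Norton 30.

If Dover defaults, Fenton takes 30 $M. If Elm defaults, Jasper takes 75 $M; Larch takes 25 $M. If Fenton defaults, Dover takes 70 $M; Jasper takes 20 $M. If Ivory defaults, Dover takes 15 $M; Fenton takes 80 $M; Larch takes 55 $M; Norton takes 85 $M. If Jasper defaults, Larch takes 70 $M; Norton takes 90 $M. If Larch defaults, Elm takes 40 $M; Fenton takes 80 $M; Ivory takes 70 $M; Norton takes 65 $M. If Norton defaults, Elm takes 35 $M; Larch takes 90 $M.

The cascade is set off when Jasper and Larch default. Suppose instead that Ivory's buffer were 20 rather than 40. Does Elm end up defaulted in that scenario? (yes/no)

yes

With Ivory's buffer at 20:
Round 1 — Jasper, Larch default (initial).
  Elm: +40 → 40 < 70
  Fenton: +80 → 80 < 120
  Ivory: +70 → 70 ≥ 20
  Norton: +90+65 → 155 ≥ 30
Round 2 — Ivory, Norton default.
  Dover: +15 → 15 < 90
  Elm: +35 → 75 ≥ 70
  Fenton: +80 → 160 ≥ 120
Round 3 — Elm, Fenton default.
  Dover: +70 → 85 < 90
No further defaults.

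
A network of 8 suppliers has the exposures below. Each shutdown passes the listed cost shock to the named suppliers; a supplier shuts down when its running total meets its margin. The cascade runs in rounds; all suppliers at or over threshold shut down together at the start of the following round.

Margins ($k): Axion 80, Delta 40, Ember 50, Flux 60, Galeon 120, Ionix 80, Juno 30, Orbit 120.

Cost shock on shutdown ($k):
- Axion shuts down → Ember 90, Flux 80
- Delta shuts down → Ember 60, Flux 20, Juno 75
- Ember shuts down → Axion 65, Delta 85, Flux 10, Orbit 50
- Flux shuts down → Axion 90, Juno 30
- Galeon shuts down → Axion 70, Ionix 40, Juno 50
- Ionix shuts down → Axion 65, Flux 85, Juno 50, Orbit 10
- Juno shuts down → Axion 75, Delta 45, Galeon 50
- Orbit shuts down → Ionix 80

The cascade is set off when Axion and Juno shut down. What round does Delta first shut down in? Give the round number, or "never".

2

Round 1 — Axion, Juno shut down (initial).
  Delta: +45 → 45 ≥ 40
  Ember: +90 → 90 ≥ 50
  Flux: +80 → 80 ≥ 60
  Galeon: +50 → 50 < 120
Round 2 — Delta, Ember, Flux shut down.
  Orbit: +50 → 50 < 120
No further shutdowns.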